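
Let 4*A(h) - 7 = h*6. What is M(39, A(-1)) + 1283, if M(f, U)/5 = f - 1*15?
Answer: 1403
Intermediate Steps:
A(h) = 7/4 + 3*h/2 (A(h) = 7/4 + (h*6)/4 = 7/4 + (6*h)/4 = 7/4 + 3*h/2)
M(f, U) = -75 + 5*f (M(f, U) = 5*(f - 1*15) = 5*(f - 15) = 5*(-15 + f) = -75 + 5*f)
M(39, A(-1)) + 1283 = (-75 + 5*39) + 1283 = (-75 + 195) + 1283 = 120 + 1283 = 1403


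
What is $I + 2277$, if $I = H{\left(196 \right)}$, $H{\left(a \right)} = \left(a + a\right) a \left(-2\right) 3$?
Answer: $-458715$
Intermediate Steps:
$H{\left(a \right)} = - 12 a^{2}$ ($H{\left(a \right)} = 2 a - 2 a 3 = 2 a \left(- 6 a\right) = - 12 a^{2}$)
$I = -460992$ ($I = - 12 \cdot 196^{2} = \left(-12\right) 38416 = -460992$)
$I + 2277 = -460992 + 2277 = -458715$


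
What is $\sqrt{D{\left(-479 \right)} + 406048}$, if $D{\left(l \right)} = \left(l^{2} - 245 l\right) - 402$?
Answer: $\sqrt{752442} \approx 867.43$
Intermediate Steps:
$D{\left(l \right)} = -402 + l^{2} - 245 l$
$\sqrt{D{\left(-479 \right)} + 406048} = \sqrt{\left(-402 + \left(-479\right)^{2} - -117355\right) + 406048} = \sqrt{\left(-402 + 229441 + 117355\right) + 406048} = \sqrt{346394 + 406048} = \sqrt{752442}$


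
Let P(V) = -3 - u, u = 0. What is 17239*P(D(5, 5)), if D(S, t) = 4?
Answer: -51717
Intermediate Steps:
P(V) = -3 (P(V) = -3 - 1*0 = -3 + 0 = -3)
17239*P(D(5, 5)) = 17239*(-3) = -51717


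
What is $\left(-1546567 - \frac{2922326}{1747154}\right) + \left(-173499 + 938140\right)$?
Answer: $- \frac{683074030465}{873577} \approx -7.8193 \cdot 10^{5}$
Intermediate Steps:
$\left(-1546567 - \frac{2922326}{1747154}\right) + \left(-173499 + 938140\right) = \left(-1546567 - \frac{1461163}{873577}\right) + 764641 = - \frac{1351046821322}{873577} + 764641 = - \frac{683074030465}{873577}$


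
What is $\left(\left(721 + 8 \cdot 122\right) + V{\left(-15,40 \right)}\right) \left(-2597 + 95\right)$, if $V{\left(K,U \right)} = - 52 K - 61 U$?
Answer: $-92574$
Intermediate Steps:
$V{\left(K,U \right)} = - 61 U - 52 K$
$\left(\left(721 + 8 \cdot 122\right) + V{\left(-15,40 \right)}\right) \left(-2597 + 95\right) = \left(\left(721 + 8 \cdot 122\right) - 1660\right) \left(-2597 + 95\right) = \left(\left(721 + 976\right) + \left(-2440 + 780\right)\right) \left(-2502\right) = \left(1697 - 1660\right) \left(-2502\right) = 37 \left(-2502\right) = -92574$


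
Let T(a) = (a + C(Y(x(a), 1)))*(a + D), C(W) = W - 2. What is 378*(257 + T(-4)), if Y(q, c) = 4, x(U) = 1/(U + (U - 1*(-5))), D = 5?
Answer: 96390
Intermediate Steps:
x(U) = 1/(5 + 2*U) (x(U) = 1/(U + (U + 5)) = 1/(U + (5 + U)) = 1/(5 + 2*U))
C(W) = -2 + W
T(a) = (2 + a)*(5 + a) (T(a) = (a + (-2 + 4))*(a + 5) = (a + 2)*(5 + a) = (2 + a)*(5 + a))
378*(257 + T(-4)) = 378*(257 + (10 + (-4)**2 + 7*(-4))) = 378*(257 + (10 + 16 - 28)) = 378*(257 - 2) = 378*255 = 96390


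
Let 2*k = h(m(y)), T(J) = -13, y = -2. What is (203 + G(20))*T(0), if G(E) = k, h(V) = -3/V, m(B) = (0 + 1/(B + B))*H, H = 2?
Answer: -2678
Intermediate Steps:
m(B) = 1/B (m(B) = (0 + 1/(B + B))*2 = (0 + 1/(2*B))*2 = (1/(2*B))*2 = 1/B)
k = 3 (k = (-3/(1/(-2)))/2 = (-3/(-1/2))/2 = (-3*(-2))/2 = (1/2)*6 = 3)
G(E) = 3
(203 + G(20))*T(0) = (203 + 3)*(-13) = 206*(-13) = -2678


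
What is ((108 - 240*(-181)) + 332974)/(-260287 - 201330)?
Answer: -376522/461617 ≈ -0.81566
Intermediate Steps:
((108 - 240*(-181)) + 332974)/(-260287 - 201330) = ((108 + 43440) + 332974)/(-461617) = (43548 + 332974)*(-1/461617) = 376522*(-1/461617) = -376522/461617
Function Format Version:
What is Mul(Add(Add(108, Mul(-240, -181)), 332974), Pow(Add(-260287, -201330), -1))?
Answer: Rational(-376522, 461617) ≈ -0.81566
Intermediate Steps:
Mul(Add(Add(108, Mul(-240, -181)), 332974), Pow(Add(-260287, -201330), -1)) = Mul(Add(Add(108, 43440), 332974), Pow(-461617, -1)) = Mul(Add(43548, 332974), Rational(-1, 461617)) = Mul(376522, Rational(-1, 461617)) = Rational(-376522, 461617)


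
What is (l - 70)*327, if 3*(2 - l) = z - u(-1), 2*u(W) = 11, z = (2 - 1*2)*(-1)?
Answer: -43273/2 ≈ -21637.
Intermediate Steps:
z = 0 (z = (2 - 2)*(-1) = 0*(-1) = 0)
u(W) = 11/2 (u(W) = (½)*11 = 11/2)
l = 23/6 (l = 2 - (0 - 1*11/2)/3 = 2 - (0 - 11/2)/3 = 2 - ⅓*(-11/2) = 2 + 11/6 = 23/6 ≈ 3.8333)
(l - 70)*327 = (23/6 - 70)*327 = -397/6*327 = -43273/2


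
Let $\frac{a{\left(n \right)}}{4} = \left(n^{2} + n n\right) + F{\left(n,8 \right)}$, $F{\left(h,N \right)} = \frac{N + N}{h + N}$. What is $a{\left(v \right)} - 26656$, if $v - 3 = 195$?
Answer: $\frac{29558560}{103} \approx 2.8698 \cdot 10^{5}$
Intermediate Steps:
$v = 198$ ($v = 3 + 195 = 198$)
$F{\left(h,N \right)} = \frac{2 N}{N + h}$
$a{\left(n \right)} = 8 n^{2} + \frac{64}{8 + n}$ ($a{\left(n \right)} = 4 \left(\left(n^{2} + n n\right) + 2 \cdot 8 \frac{1}{8 + n}\right) = 4 \left(\left(n^{2} + n^{2}\right) + \frac{16}{8 + n}\right) = 4 \left(2 n^{2} + \frac{16}{8 + n}\right) = 8 n^{2} + \frac{64}{8 + n}$)
$a{\left(v \right)} - 26656 = \frac{8 \left(8 + 198^{2} \left(8 + 198\right)\right)}{8 + 198} - 26656 = \frac{8 \left(8 + 39204 \cdot 206\right)}{206} - 26656 = 8 \cdot \frac{1}{206} \left(8 + 8076024\right) - 26656 = 8 \cdot \frac{1}{206} \cdot 8076032 - 26656 = \frac{32304128}{103} - 26656 = \frac{29558560}{103}$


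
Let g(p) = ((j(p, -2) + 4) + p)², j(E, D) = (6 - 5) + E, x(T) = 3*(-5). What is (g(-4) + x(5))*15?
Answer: -90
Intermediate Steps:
x(T) = -15
j(E, D) = 1 + E
g(p) = (5 + 2*p)² (g(p) = (((1 + p) + 4) + p)² = ((5 + p) + p)² = (5 + 2*p)²)
(g(-4) + x(5))*15 = ((5 + 2*(-4))² - 15)*15 = ((5 - 8)² - 15)*15 = ((-3)² - 15)*15 = (9 - 15)*15 = -6*15 = -90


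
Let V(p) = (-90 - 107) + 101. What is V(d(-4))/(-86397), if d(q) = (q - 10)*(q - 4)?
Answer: 32/28799 ≈ 0.0011111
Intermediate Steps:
d(q) = (-10 + q)*(-4 + q)
V(p) = -96 (V(p) = -197 + 101 = -96)
V(d(-4))/(-86397) = -96/(-86397) = -96*(-1/86397) = 32/28799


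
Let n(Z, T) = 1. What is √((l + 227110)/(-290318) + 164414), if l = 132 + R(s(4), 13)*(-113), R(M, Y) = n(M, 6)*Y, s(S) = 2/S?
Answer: √13857492998395522/290318 ≈ 405.48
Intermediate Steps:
R(M, Y) = Y (R(M, Y) = 1*Y = Y)
l = -1337 (l = 132 + 13*(-113) = 132 - 1469 = -1337)
√((l + 227110)/(-290318) + 164414) = √((-1337 + 227110)/(-290318) + 164414) = √(225773*(-1/290318) + 164414) = √(-225773/290318 + 164414) = √(47732117879/290318) = √13857492998395522/290318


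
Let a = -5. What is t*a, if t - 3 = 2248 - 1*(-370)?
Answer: -13105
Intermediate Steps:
t = 2621 (t = 3 + (2248 - 1*(-370)) = 3 + (2248 + 370) = 3 + 2618 = 2621)
t*a = 2621*(-5) = -13105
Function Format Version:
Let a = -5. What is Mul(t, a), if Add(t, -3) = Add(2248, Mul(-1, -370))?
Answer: -13105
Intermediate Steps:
t = 2621 (t = Add(3, Add(2248, Mul(-1, -370))) = Add(3, Add(2248, 370)) = Add(3, 2618) = 2621)
Mul(t, a) = Mul(2621, -5) = -13105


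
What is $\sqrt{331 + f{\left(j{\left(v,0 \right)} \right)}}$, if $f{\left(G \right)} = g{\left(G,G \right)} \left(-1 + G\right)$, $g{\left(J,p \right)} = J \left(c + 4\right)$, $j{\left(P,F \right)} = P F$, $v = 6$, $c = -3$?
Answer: $\sqrt{331} \approx 18.193$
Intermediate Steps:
$j{\left(P,F \right)} = F P$
$g{\left(J,p \right)} = J$ ($g{\left(J,p \right)} = J \left(-3 + 4\right) = J 1 = J$)
$f{\left(G \right)} = G \left(-1 + G\right)$
$\sqrt{331 + f{\left(j{\left(v,0 \right)} \right)}} = \sqrt{331 + 0 \cdot 6 \left(-1 + 0 \cdot 6\right)} = \sqrt{331 + 0 \left(-1 + 0\right)} = \sqrt{331 + 0 \left(-1\right)} = \sqrt{331 + 0} = \sqrt{331}$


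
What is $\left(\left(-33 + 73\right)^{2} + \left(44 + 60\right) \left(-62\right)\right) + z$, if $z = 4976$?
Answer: $128$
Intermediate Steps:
$\left(\left(-33 + 73\right)^{2} + \left(44 + 60\right) \left(-62\right)\right) + z = \left(\left(-33 + 73\right)^{2} + \left(44 + 60\right) \left(-62\right)\right) + 4976 = \left(40^{2} + 104 \left(-62\right)\right) + 4976 = \left(1600 - 6448\right) + 4976 = -4848 + 4976 = 128$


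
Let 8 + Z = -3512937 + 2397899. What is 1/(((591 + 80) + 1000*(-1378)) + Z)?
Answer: -1/2492375 ≈ -4.0122e-7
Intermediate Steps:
Z = -1115046 (Z = -8 + (-3512937 + 2397899) = -8 - 1115038 = -1115046)
1/(((591 + 80) + 1000*(-1378)) + Z) = 1/(((591 + 80) + 1000*(-1378)) - 1115046) = 1/((671 - 1378000) - 1115046) = 1/(-1377329 - 1115046) = 1/(-2492375) = -1/2492375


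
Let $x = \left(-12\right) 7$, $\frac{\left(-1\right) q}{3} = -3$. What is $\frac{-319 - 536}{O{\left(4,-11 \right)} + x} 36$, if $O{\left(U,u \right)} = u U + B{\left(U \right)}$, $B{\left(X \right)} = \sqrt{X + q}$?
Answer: $\frac{437760}{1819} + \frac{3420 \sqrt{13}}{1819} \approx 247.44$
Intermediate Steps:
$q = 9$ ($q = \left(-3\right) \left(-3\right) = 9$)
$x = -84$
$B{\left(X \right)} = \sqrt{9 + X}$ ($B{\left(X \right)} = \sqrt{X + 9} = \sqrt{9 + X}$)
$O{\left(U,u \right)} = \sqrt{9 + U} + U u$ ($O{\left(U,u \right)} = u U + \sqrt{9 + U} = U u + \sqrt{9 + U} = \sqrt{9 + U} + U u$)
$\frac{-319 - 536}{O{\left(4,-11 \right)} + x} 36 = \frac{-319 - 536}{\left(\sqrt{9 + 4} + 4 \left(-11\right)\right) - 84} \cdot 36 = - \frac{855}{\left(\sqrt{13} - 44\right) - 84} \cdot 36 = - \frac{855}{\left(-44 + \sqrt{13}\right) - 84} \cdot 36 = - \frac{855}{-128 + \sqrt{13}} \cdot 36 = - \frac{30780}{-128 + \sqrt{13}}$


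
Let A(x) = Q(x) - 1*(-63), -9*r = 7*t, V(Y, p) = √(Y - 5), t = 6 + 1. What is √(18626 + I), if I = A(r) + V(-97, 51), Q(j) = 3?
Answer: √(18692 + I*√102) ≈ 136.72 + 0.0369*I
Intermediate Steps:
t = 7
V(Y, p) = √(-5 + Y)
r = -49/9 (r = -7*7/9 = -⅑*49 = -49/9 ≈ -5.4444)
A(x) = 66 (A(x) = 3 - 1*(-63) = 3 + 63 = 66)
I = 66 + I*√102 (I = 66 + √(-5 - 97) = 66 + √(-102) = 66 + I*√102 ≈ 66.0 + 10.1*I)
√(18626 + I) = √(18626 + (66 + I*√102)) = √(18692 + I*√102)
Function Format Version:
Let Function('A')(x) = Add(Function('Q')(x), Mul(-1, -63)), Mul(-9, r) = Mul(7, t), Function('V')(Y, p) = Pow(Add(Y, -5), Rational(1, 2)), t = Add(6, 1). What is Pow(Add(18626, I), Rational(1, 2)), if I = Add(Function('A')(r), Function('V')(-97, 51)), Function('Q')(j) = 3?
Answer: Pow(Add(18692, Mul(I, Pow(102, Rational(1, 2)))), Rational(1, 2)) ≈ Add(136.72, Mul(0.0369, I))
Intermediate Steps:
t = 7
Function('V')(Y, p) = Pow(Add(-5, Y), Rational(1, 2))
r = Rational(-49, 9) (r = Mul(Rational(-1, 9), Mul(7, 7)) = Mul(Rational(-1, 9), 49) = Rational(-49, 9) ≈ -5.4444)
Function('A')(x) = 66 (Function('A')(x) = Add(3, Mul(-1, -63)) = Add(3, 63) = 66)
I = Add(66, Mul(I, Pow(102, Rational(1, 2)))) (I = Add(66, Pow(Add(-5, -97), Rational(1, 2))) = Add(66, Pow(-102, Rational(1, 2))) = Add(66, Mul(I, Pow(102, Rational(1, 2)))) ≈ Add(66.000, Mul(10.100, I)))
Pow(Add(18626, I), Rational(1, 2)) = Pow(Add(18626, Add(66, Mul(I, Pow(102, Rational(1, 2))))), Rational(1, 2)) = Pow(Add(18692, Mul(I, Pow(102, Rational(1, 2)))), Rational(1, 2))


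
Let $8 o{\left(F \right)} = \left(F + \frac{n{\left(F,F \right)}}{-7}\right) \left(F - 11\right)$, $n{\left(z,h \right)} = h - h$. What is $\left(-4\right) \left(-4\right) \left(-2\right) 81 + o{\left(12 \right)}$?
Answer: $- \frac{5181}{2} \approx -2590.5$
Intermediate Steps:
$n{\left(z,h \right)} = 0$
$o{\left(F \right)} = \frac{F \left(-11 + F\right)}{8}$ ($o{\left(F \right)} = \frac{\left(F + \frac{0}{-7}\right) \left(F - 11\right)}{8} = \frac{\left(F + 0 \left(- \frac{1}{7}\right)\right) \left(-11 + F\right)}{8} = \frac{\left(F + 0\right) \left(-11 + F\right)}{8} = \frac{F \left(-11 + F\right)}{8}$)
$\left(-4\right) \left(-4\right) \left(-2\right) 81 + o{\left(12 \right)} = \left(-4\right) \left(-4\right) \left(-2\right) 81 + \frac{1}{8} \cdot 12 \left(-11 + 12\right) = 16 \left(-2\right) 81 + \frac{1}{8} \cdot 12 \cdot 1 = \left(-32\right) 81 + \frac{3}{2} = -2592 + \frac{3}{2} = - \frac{5181}{2}$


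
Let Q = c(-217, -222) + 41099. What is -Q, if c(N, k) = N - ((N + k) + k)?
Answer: -41543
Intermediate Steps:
c(N, k) = -2*k (c(N, k) = N - (N + 2*k) = N + (-N - 2*k) = -2*k)
Q = 41543 (Q = -2*(-222) + 41099 = 444 + 41099 = 41543)
-Q = -1*41543 = -41543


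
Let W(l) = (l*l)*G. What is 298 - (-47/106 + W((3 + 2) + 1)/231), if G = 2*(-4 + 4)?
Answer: 31635/106 ≈ 298.44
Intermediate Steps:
G = 0 (G = 2*0 = 0)
W(l) = 0 (W(l) = (l*l)*0 = l²*0 = 0)
298 - (-47/106 + W((3 + 2) + 1)/231) = 298 - (-47/106 + 0/231) = 298 - (-47*1/106 + 0*(1/231)) = 298 - (-47/106 + 0) = 298 - 1*(-47/106) = 298 + 47/106 = 31635/106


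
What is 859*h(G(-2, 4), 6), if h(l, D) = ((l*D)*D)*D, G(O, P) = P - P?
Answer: 0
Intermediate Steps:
G(O, P) = 0
h(l, D) = l*D³ (h(l, D) = ((D*l)*D)*D = (l*D²)*D = l*D³)
859*h(G(-2, 4), 6) = 859*(0*6³) = 859*(0*216) = 859*0 = 0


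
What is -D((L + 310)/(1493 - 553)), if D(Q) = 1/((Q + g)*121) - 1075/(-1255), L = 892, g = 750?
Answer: -9186040485/10724030471 ≈ -0.85658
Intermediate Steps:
D(Q) = 215/251 + 1/(121*(750 + Q)) (D(Q) = 1/((Q + 750)*121) - 1075/(-1255) = (1/121)/(750 + Q) - 1075*(-1/1255) = 1/(121*(750 + Q)) + 215/251 = 215/251 + 1/(121*(750 + Q)))
-D((L + 310)/(1493 - 553)) = -(19511501 + 26015*((892 + 310)/(1493 - 553)))/(30371*(750 + (892 + 310)/(1493 - 553))) = -(19511501 + 26015*(1202/940))/(30371*(750 + 1202/940)) = -(19511501 + 26015*(1202*(1/940)))/(30371*(750 + 1202*(1/940))) = -(19511501 + 26015*(601/470))/(30371*(750 + 601/470)) = -(19511501 + 3127003/94)/(30371*353101/470) = -470*1837208097/(30371*353101*94) = -1*9186040485/10724030471 = -9186040485/10724030471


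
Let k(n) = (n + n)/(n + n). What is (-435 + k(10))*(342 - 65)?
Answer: -120218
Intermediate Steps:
k(n) = 1 (k(n) = (2*n)/((2*n)) = (2*n)*(1/(2*n)) = 1)
(-435 + k(10))*(342 - 65) = (-435 + 1)*(342 - 65) = -434*277 = -120218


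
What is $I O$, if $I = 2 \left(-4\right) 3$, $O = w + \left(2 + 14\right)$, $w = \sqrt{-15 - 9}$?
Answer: $-384 - 48 i \sqrt{6} \approx -384.0 - 117.58 i$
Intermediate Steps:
$w = 2 i \sqrt{6}$ ($w = \sqrt{-24} = 2 i \sqrt{6} \approx 4.899 i$)
$O = 16 + 2 i \sqrt{6}$ ($O = 2 i \sqrt{6} + \left(2 + 14\right) = 2 i \sqrt{6} + 16 = 16 + 2 i \sqrt{6} \approx 16.0 + 4.899 i$)
$I = -24$ ($I = \left(-8\right) 3 = -24$)
$I O = - 24 \left(16 + 2 i \sqrt{6}\right) = -384 - 48 i \sqrt{6}$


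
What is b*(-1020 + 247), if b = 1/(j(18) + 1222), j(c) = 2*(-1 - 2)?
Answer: -773/1216 ≈ -0.63569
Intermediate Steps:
j(c) = -6 (j(c) = 2*(-3) = -6)
b = 1/1216 (b = 1/(-6 + 1222) = 1/1216 ≈ 0.00082237)
b*(-1020 + 247) = (-1020 + 247)/1216 = (1/1216)*(-773) = -773/1216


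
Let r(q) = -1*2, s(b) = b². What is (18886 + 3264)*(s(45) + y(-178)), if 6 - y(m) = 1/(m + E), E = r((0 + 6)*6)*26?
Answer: 1034695165/23 ≈ 4.4987e+7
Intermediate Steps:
r(q) = -2
E = -52 (E = -2*26 = -52)
y(m) = 6 - 1/(-52 + m) (y(m) = 6 - 1/(m - 52) = 6 - 1/(-52 + m))
(18886 + 3264)*(s(45) + y(-178)) = (18886 + 3264)*(45² + (-313 + 6*(-178))/(-52 - 178)) = 22150*(2025 + (-313 - 1068)/(-230)) = 22150*(2025 - 1/230*(-1381)) = 22150*(2025 + 1381/230) = 22150*(467131/230) = 1034695165/23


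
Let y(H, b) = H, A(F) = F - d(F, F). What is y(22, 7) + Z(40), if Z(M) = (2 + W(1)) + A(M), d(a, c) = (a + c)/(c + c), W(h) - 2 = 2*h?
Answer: 67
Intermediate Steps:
W(h) = 2 + 2*h
d(a, c) = (a + c)/(2*c) (d(a, c) = (a + c)/((2*c)) = (a + c)*(1/(2*c)) = (a + c)/(2*c))
A(F) = -1 + F (A(F) = F - (F + F)/(2*F) = F - 2*F/(2*F) = F - 1*1 = F - 1 = -1 + F)
Z(M) = 5 + M (Z(M) = (2 + (2 + 2*1)) + (-1 + M) = (2 + (2 + 2)) + (-1 + M) = (2 + 4) + (-1 + M) = 6 + (-1 + M) = 5 + M)
y(22, 7) + Z(40) = 22 + (5 + 40) = 22 + 45 = 67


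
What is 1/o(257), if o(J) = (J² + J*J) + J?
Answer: 1/132355 ≈ 7.5554e-6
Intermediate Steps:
o(J) = J + 2*J² (o(J) = (J² + J²) + J = 2*J² + J = J + 2*J²)
1/o(257) = 1/(257*(1 + 2*257)) = 1/(257*(1 + 514)) = 1/(257*515) = 1/132355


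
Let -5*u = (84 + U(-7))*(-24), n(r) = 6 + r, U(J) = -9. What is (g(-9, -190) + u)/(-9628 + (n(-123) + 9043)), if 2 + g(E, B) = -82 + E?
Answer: -89/234 ≈ -0.38034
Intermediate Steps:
g(E, B) = -84 + E (g(E, B) = -2 + (-82 + E) = -84 + E)
u = 360 (u = -(84 - 9)*(-24)/5 = -15*(-24) = -⅕*(-1800) = 360)
(g(-9, -190) + u)/(-9628 + (n(-123) + 9043)) = ((-84 - 9) + 360)/(-9628 + ((6 - 123) + 9043)) = (-93 + 360)/(-9628 + (-117 + 9043)) = 267/(-9628 + 8926) = 267/(-702) = 267*(-1/702) = -89/234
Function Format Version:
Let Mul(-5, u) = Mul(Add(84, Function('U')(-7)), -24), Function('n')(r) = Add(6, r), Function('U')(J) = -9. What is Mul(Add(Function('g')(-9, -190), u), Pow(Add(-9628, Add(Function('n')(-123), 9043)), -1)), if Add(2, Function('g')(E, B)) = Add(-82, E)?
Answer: Rational(-89, 234) ≈ -0.38034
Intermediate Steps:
Function('g')(E, B) = Add(-84, E) (Function('g')(E, B) = Add(-2, Add(-82, E)) = Add(-84, E))
u = 360 (u = Mul(Rational(-1, 5), Mul(Add(84, -9), -24)) = Mul(Rational(-1, 5), Mul(75, -24)) = Mul(Rational(-1, 5), -1800) = 360)
Mul(Add(Function('g')(-9, -190), u), Pow(Add(-9628, Add(Function('n')(-123), 9043)), -1)) = Mul(Add(Add(-84, -9), 360), Pow(Add(-9628, Add(Add(6, -123), 9043)), -1)) = Mul(Add(-93, 360), Pow(Add(-9628, Add(-117, 9043)), -1)) = Mul(267, Pow(Add(-9628, 8926), -1)) = Mul(267, Pow(-702, -1)) = Mul(267, Rational(-1, 702)) = Rational(-89, 234)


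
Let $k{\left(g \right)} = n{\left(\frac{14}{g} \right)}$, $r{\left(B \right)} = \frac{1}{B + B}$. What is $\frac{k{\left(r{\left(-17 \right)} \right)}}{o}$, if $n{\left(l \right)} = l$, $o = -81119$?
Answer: $\frac{476}{81119} \approx 0.0058679$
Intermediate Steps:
$r{\left(B \right)} = \frac{1}{2 B}$
$k{\left(g \right)} = \frac{14}{g}$
$\frac{k{\left(r{\left(-17 \right)} \right)}}{o} = \frac{14 \frac{1}{\frac{1}{2} \frac{1}{-17}}}{-81119} = \frac{14}{\frac{1}{2} \left(- \frac{1}{17}\right)} \left(- \frac{1}{81119}\right) = \frac{14}{- \frac{1}{34}} \left(- \frac{1}{81119}\right) = 14 \left(-34\right) \left(- \frac{1}{81119}\right) = \left(-476\right) \left(- \frac{1}{81119}\right) = \frac{476}{81119}$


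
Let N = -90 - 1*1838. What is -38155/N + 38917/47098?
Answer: 936028083/45402472 ≈ 20.616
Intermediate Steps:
N = -1928 (N = -90 - 1838 = -1928)
-38155/N + 38917/47098 = -38155/(-1928) + 38917/47098 = -38155*(-1/1928) + 38917*(1/47098) = 38155/1928 + 38917/47098 = 936028083/45402472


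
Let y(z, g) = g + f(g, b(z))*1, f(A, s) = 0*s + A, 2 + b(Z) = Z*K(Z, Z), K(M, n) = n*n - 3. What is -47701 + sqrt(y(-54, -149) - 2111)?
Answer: -47701 + I*sqrt(2409) ≈ -47701.0 + 49.082*I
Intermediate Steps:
K(M, n) = -3 + n**2 (K(M, n) = n**2 - 3 = -3 + n**2)
b(Z) = -2 + Z*(-3 + Z**2)
f(A, s) = A (f(A, s) = 0 + A = A)
y(z, g) = 2*g (y(z, g) = g + g*1 = g + g = 2*g)
-47701 + sqrt(y(-54, -149) - 2111) = -47701 + sqrt(2*(-149) - 2111) = -47701 + sqrt(-298 - 2111) = -47701 + sqrt(-2409) = -47701 + I*sqrt(2409)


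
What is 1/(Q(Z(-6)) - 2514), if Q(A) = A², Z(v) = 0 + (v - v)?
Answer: -1/2514 ≈ -0.00039777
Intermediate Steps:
Z(v) = 0 (Z(v) = 0 + 0 = 0)
1/(Q(Z(-6)) - 2514) = 1/(0² - 2514) = 1/(0 - 2514) = 1/(-2514) = -1/2514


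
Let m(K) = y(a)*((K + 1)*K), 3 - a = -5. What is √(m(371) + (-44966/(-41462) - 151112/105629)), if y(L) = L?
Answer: √5294360872740859498326561/2189794799 ≈ 1050.8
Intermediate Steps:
a = 8 (a = 3 - 1*(-5) = 3 + 5 = 8)
m(K) = 8*K*(1 + K) (m(K) = 8*((K + 1)*K) = 8*((1 + K)*K) = 8*(K*(1 + K)) = 8*K*(1 + K))
√(m(371) + (-44966/(-41462) - 151112/105629)) = √(8*371*(1 + 371) + (-44966/(-41462) - 151112/105629)) = √(8*371*372 + (-44966*(-1/41462) - 151112*1/105629)) = √(1104096 + (22483/20731 - 151112/105629)) = √(1104096 - 757846065/2189794799) = √(2417742920550639/2189794799) = √5294360872740859498326561/2189794799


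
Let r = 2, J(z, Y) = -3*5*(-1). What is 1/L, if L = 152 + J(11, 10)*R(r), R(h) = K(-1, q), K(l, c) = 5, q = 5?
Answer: 1/227 ≈ 0.0044053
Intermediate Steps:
J(z, Y) = 15 (J(z, Y) = -15*(-1) = 15)
R(h) = 5
L = 227 (L = 152 + 15*5 = 152 + 75 = 227)
1/L = 1/227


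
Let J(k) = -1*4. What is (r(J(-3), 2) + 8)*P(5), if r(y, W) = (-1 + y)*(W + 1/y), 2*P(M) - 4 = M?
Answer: -27/8 ≈ -3.3750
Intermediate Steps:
P(M) = 2 + M/2
J(k) = -4
r(y, W) = (-1 + y)*(W + 1/y)
(r(J(-3), 2) + 8)*P(5) = ((1 - 1*2 - 1/(-4) + 2*(-4)) + 8)*(2 + (½)*5) = ((1 - 2 - 1*(-¼) - 8) + 8)*(2 + 5/2) = ((1 - 2 + ¼ - 8) + 8)*(9/2) = (-35/4 + 8)*(9/2) = -¾*9/2 = -27/8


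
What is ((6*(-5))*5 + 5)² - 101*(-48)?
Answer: 25873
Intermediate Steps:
((6*(-5))*5 + 5)² - 101*(-48) = (-30*5 + 5)² + 4848 = (-150 + 5)² + 4848 = (-145)² + 4848 = 21025 + 4848 = 25873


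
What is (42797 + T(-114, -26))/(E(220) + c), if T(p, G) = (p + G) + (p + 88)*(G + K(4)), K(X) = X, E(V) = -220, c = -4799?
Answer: -43229/5019 ≈ -8.6131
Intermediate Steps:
T(p, G) = G + p + (4 + G)*(88 + p) (T(p, G) = (p + G) + (p + 88)*(G + 4) = (G + p) + (88 + p)*(4 + G) = (G + p) + (4 + G)*(88 + p) = G + p + (4 + G)*(88 + p))
(42797 + T(-114, -26))/(E(220) + c) = (42797 + (352 + 5*(-114) + 89*(-26) - 26*(-114)))/(-220 - 4799) = (42797 + (352 - 570 - 2314 + 2964))/(-5019) = (42797 + 432)*(-1/5019) = 43229*(-1/5019) = -43229/5019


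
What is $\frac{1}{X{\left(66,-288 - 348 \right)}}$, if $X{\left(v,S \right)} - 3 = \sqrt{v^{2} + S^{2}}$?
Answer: $- \frac{1}{136281} + \frac{2 \sqrt{11357}}{136281} \approx 0.0015566$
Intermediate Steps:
$X{\left(v,S \right)} = 3 + \sqrt{S^{2} + v^{2}}$ ($X{\left(v,S \right)} = 3 + \sqrt{v^{2} + S^{2}} = 3 + \sqrt{S^{2} + v^{2}}$)
$\frac{1}{X{\left(66,-288 - 348 \right)}} = \frac{1}{3 + \sqrt{\left(-288 - 348\right)^{2} + 66^{2}}} = \frac{1}{3 + \sqrt{\left(-288 - 348\right)^{2} + 4356}} = \frac{1}{3 + \sqrt{\left(-636\right)^{2} + 4356}} = \frac{1}{3 + \sqrt{404496 + 4356}} = \frac{1}{3 + \sqrt{408852}} = \frac{1}{3 + 6 \sqrt{11357}}$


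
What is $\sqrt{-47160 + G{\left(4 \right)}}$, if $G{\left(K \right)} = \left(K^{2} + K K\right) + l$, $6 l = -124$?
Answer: $\frac{i \sqrt{424338}}{3} \approx 217.14 i$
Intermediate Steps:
$l = - \frac{62}{3}$ ($l = \frac{1}{6} \left(-124\right) = - \frac{62}{3} \approx -20.667$)
$G{\left(K \right)} = - \frac{62}{3} + 2 K^{2}$ ($G{\left(K \right)} = \left(K^{2} + K K\right) - \frac{62}{3} = \left(K^{2} + K^{2}\right) - \frac{62}{3} = 2 K^{2} - \frac{62}{3} = - \frac{62}{3} + 2 K^{2}$)
$\sqrt{-47160 + G{\left(4 \right)}} = \sqrt{-47160 - \left(\frac{62}{3} - 2 \cdot 4^{2}\right)} = \sqrt{-47160 + \left(- \frac{62}{3} + 2 \cdot 16\right)} = \sqrt{-47160 + \left(- \frac{62}{3} + 32\right)} = \sqrt{-47160 + \frac{34}{3}} = \sqrt{- \frac{141446}{3}} = \frac{i \sqrt{424338}}{3}$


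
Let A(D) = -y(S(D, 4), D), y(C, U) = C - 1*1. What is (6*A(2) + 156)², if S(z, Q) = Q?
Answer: 19044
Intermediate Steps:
y(C, U) = -1 + C (y(C, U) = C - 1 = -1 + C)
A(D) = -3 (A(D) = -(-1 + 4) = -1*3 = -3)
(6*A(2) + 156)² = (6*(-3) + 156)² = (-18 + 156)² = 138² = 19044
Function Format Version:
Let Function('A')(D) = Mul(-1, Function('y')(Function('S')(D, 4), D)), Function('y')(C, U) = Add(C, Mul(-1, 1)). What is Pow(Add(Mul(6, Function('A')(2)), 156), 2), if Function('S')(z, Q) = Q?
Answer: 19044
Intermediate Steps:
Function('y')(C, U) = Add(-1, C) (Function('y')(C, U) = Add(C, -1) = Add(-1, C))
Function('A')(D) = -3 (Function('A')(D) = Mul(-1, Add(-1, 4)) = Mul(-1, 3) = -3)
Pow(Add(Mul(6, Function('A')(2)), 156), 2) = Pow(Add(Mul(6, -3), 156), 2) = Pow(Add(-18, 156), 2) = Pow(138, 2) = 19044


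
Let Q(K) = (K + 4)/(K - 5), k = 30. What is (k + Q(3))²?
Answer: 2809/4 ≈ 702.25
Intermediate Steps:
Q(K) = (4 + K)/(-5 + K)
(k + Q(3))² = (30 + (4 + 3)/(-5 + 3))² = (30 + 7/(-2))² = (30 - ½*7)² = (30 - 7/2)² = (53/2)² = 2809/4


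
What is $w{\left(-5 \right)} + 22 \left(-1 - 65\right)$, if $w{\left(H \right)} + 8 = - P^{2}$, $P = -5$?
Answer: $-1485$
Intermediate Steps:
$w{\left(H \right)} = -33$ ($w{\left(H \right)} = -8 - \left(-5\right)^{2} = -8 - 25 = -33$)
$w{\left(-5 \right)} + 22 \left(-1 - 65\right) = -33 + 22 \left(-1 - 65\right) = -33 + 22 \left(-66\right) = -33 - 1452 = -1485$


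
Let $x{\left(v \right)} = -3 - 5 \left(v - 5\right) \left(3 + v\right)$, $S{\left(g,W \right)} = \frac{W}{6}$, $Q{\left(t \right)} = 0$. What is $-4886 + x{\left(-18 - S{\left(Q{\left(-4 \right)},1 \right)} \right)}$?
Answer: $- \frac{239249}{36} \approx -6645.8$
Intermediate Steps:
$S{\left(g,W \right)} = \frac{W}{6}$ ($S{\left(g,W \right)} = W \frac{1}{6} = \frac{W}{6}$)
$x{\left(v \right)} = -3 - 5 \left(-5 + v\right) \left(3 + v\right)$
$-4886 + x{\left(-18 - S{\left(Q{\left(-4 \right)},1 \right)} \right)} = -4886 + \left(72 - 5 \left(-18 - \frac{1}{6} \cdot 1\right)^{2} + 10 \left(-18 - \frac{1}{6} \cdot 1\right)\right) = -4886 + \left(72 - 5 \left(-18 - \frac{1}{6}\right)^{2} + 10 \left(-18 - \frac{1}{6}\right)\right) = -4886 + \left(72 - 5 \left(- \frac{109}{6}\right)^{2} + 10 \left(- \frac{109}{6}\right)\right) = -4886 - \frac{63353}{36} = - \frac{239249}{36}$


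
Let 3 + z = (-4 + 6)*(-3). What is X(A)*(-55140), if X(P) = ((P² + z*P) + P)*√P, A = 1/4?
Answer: 427335/8 ≈ 53417.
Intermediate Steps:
z = -9 (z = -3 + (-4 + 6)*(-3) = -3 + 2*(-3) = -3 - 6 = -9)
A = ¼ ≈ 0.25000
X(P) = √P*(P² - 8*P) (X(P) = ((P² - 9*P) + P)*√P = (P² - 8*P)*√P = √P*(P² - 8*P))
X(A)*(-55140) = ((¼)^(3/2)*(-8 + ¼))*(-55140) = ((⅛)*(-31/4))*(-55140) = -31/32*(-55140) = 427335/8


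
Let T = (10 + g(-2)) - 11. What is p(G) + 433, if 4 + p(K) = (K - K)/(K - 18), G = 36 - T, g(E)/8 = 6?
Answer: 429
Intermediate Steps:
g(E) = 48 (g(E) = 8*6 = 48)
T = 47 (T = (10 + 48) - 11 = 58 - 11 = 47)
G = -11 (G = 36 - 1*47 = 36 - 47 = -11)
p(K) = -4 (p(K) = -4 + (K - K)/(K - 18) = -4 + 0/(-18 + K) = -4 + 0 = -4)
p(G) + 433 = -4 + 433 = 429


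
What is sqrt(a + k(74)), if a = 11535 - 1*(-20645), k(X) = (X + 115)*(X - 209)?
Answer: sqrt(6665) ≈ 81.639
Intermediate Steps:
k(X) = (-209 + X)*(115 + X) (k(X) = (115 + X)*(-209 + X) = (-209 + X)*(115 + X))
a = 32180 (a = 11535 + 20645 = 32180)
sqrt(a + k(74)) = sqrt(32180 + (-24035 + 74**2 - 94*74)) = sqrt(32180 + (-24035 + 5476 - 6956)) = sqrt(32180 - 25515) = sqrt(6665)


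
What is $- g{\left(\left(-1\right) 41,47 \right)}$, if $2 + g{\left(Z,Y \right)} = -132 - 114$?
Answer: $248$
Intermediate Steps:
$g{\left(Z,Y \right)} = -248$ ($g{\left(Z,Y \right)} = -2 - 246 = -248$)
$- g{\left(\left(-1\right) 41,47 \right)} = \left(-1\right) \left(-248\right) = 248$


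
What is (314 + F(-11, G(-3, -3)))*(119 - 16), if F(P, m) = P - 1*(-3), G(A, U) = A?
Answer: 31518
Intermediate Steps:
F(P, m) = 3 + P (F(P, m) = P + 3 = 3 + P)
(314 + F(-11, G(-3, -3)))*(119 - 16) = (314 + (3 - 11))*(119 - 16) = (314 - 8)*103 = 306*103 = 31518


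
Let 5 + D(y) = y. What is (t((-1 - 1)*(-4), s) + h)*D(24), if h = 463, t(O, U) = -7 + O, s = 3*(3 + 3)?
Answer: 8816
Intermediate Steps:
D(y) = -5 + y
s = 18 (s = 3*6 = 18)
(t((-1 - 1)*(-4), s) + h)*D(24) = ((-7 + (-1 - 1)*(-4)) + 463)*(-5 + 24) = ((-7 - 2*(-4)) + 463)*19 = ((-7 + 8) + 463)*19 = (1 + 463)*19 = 464*19 = 8816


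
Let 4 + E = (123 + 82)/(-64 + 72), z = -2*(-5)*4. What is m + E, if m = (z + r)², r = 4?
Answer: 15661/8 ≈ 1957.6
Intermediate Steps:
z = 40 (z = 10*4 = 40)
m = 1936 (m = (40 + 4)² = 44² = 1936)
E = 173/8 (E = -4 + (123 + 82)/(-64 + 72) = -4 + 205/8 = 173/8 ≈ 21.625)
m + E = 1936 + 173/8 = 15661/8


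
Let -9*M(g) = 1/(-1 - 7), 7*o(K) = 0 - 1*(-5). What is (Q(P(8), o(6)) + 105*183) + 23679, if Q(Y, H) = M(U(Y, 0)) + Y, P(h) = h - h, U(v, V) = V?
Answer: 3088369/72 ≈ 42894.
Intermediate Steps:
P(h) = 0
o(K) = 5/7 (o(K) = (0 - 1*(-5))/7 = (0 + 5)/7 = (⅐)*5 = 5/7)
M(g) = 1/72 (M(g) = -1/(9*(-1 - 7)) = -⅑/(-8) = -⅑*(-⅛) = 1/72)
Q(Y, H) = 1/72 + Y
(Q(P(8), o(6)) + 105*183) + 23679 = ((1/72 + 0) + 105*183) + 23679 = (1/72 + 19215) + 23679 = 1383481/72 + 23679 = 3088369/72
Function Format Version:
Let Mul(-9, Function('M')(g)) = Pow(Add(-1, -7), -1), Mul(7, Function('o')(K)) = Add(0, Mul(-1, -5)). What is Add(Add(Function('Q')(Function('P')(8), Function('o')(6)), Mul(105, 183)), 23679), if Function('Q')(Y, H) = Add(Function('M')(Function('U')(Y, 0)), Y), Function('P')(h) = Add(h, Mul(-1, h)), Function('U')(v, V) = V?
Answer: Rational(3088369, 72) ≈ 42894.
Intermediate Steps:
Function('P')(h) = 0
Function('o')(K) = Rational(5, 7) (Function('o')(K) = Mul(Rational(1, 7), Add(0, Mul(-1, -5))) = Mul(Rational(1, 7), Add(0, 5)) = Mul(Rational(1, 7), 5) = Rational(5, 7))
Function('M')(g) = Rational(1, 72) (Function('M')(g) = Mul(Rational(-1, 9), Pow(Add(-1, -7), -1)) = Mul(Rational(-1, 9), Pow(-8, -1)) = Mul(Rational(-1, 9), Rational(-1, 8)) = Rational(1, 72))
Function('Q')(Y, H) = Add(Rational(1, 72), Y)
Add(Add(Function('Q')(Function('P')(8), Function('o')(6)), Mul(105, 183)), 23679) = Add(Add(Add(Rational(1, 72), 0), Mul(105, 183)), 23679) = Add(Add(Rational(1, 72), 19215), 23679) = Add(Rational(1383481, 72), 23679) = Rational(3088369, 72)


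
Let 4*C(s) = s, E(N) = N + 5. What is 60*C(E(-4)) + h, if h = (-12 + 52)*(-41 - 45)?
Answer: -3425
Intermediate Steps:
E(N) = 5 + N
C(s) = s/4
h = -3440 (h = 40*(-86) = -3440)
60*C(E(-4)) + h = 60*((5 - 4)/4) - 3440 = 60*((¼)*1) - 3440 = 60*(¼) - 3440 = 15 - 3440 = -3425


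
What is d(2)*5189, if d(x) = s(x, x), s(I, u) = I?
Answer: 10378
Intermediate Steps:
d(x) = x
d(2)*5189 = 2*5189 = 10378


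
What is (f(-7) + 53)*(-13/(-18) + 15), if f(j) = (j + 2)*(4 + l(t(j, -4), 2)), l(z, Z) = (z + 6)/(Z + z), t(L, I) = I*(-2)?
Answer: 3679/9 ≈ 408.78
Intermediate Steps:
t(L, I) = -2*I
l(z, Z) = (6 + z)/(Z + z)
f(j) = 54/5 + 27*j/5 (f(j) = (j + 2)*(4 + (6 - 2*(-4))/(2 - 2*(-4))) = (2 + j)*(4 + (6 + 8)/(2 + 8)) = (2 + j)*(4 + 14/10) = (2 + j)*(4 + (1/10)*14) = (2 + j)*(4 + 7/5) = (2 + j)*(27/5) = 54/5 + 27*j/5)
(f(-7) + 53)*(-13/(-18) + 15) = ((54/5 + (27/5)*(-7)) + 53)*(-13/(-18) + 15) = ((54/5 - 189/5) + 53)*(-13*(-1/18) + 15) = (-27 + 53)*(13/18 + 15) = 26*(283/18) = 3679/9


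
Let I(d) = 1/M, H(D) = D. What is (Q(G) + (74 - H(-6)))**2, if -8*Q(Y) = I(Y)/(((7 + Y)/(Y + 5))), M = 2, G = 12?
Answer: 590635809/92416 ≈ 6391.1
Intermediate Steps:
I(d) = 1/2
Q(Y) = -(5 + Y)/(16*(7 + Y)) (Q(Y) = -1/(16*((7 + Y)/(Y + 5))) = -1/(16*((7 + Y)/(5 + Y))) = -(5 + Y)/(7 + Y)/16 = -(5 + Y)/(16*(7 + Y)))
(Q(G) + (74 - H(-6)))**2 = ((-5 - 1*12)/(16*(7 + 12)) + (74 - 1*(-6)))**2 = ((1/16)*(-5 - 12)/19 + (74 + 6))**2 = ((1/16)*(1/19)*(-17) + 80)**2 = (-17/304 + 80)**2 = (24303/304)**2 = 590635809/92416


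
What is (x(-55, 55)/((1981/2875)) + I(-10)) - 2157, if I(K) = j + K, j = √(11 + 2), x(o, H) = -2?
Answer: -4298577/1981 + √13 ≈ -2166.3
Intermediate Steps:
j = √13 ≈ 3.6056
I(K) = K + √13 (I(K) = √13 + K = K + √13)
(x(-55, 55)/((1981/2875)) + I(-10)) - 2157 = (-2/(1981/2875) + (-10 + √13)) - 2157 = (-2/(1981*(1/2875)) + (-10 + √13)) - 2157 = (-2/1981/2875 + (-10 + √13)) - 2157 = (-2*2875/1981 + (-10 + √13)) - 2157 = (-5750/1981 + (-10 + √13)) - 2157 = (-25560/1981 + √13) - 2157 = -4298577/1981 + √13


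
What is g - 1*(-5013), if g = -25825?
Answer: -20812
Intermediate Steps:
g - 1*(-5013) = -25825 - 1*(-5013) = -25825 + 5013 = -20812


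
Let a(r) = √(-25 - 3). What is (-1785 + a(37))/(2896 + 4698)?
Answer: -1785/7594 + I*√7/3797 ≈ -0.23505 + 0.0006968*I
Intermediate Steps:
a(r) = 2*I*√7 (a(r) = √(-28) = 2*I*√7)
(-1785 + a(37))/(2896 + 4698) = (-1785 + 2*I*√7)/(2896 + 4698) = (-1785 + 2*I*√7)/7594 = (-1785 + 2*I*√7)*(1/7594) = -1785/7594 + I*√7/3797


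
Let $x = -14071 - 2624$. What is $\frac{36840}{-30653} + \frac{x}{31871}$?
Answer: $- \frac{8304825}{4812521} \approx -1.7257$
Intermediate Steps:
$x = -16695$ ($x = -14071 - 2624 = -16695$)
$\frac{36840}{-30653} + \frac{x}{31871} = \frac{36840}{-30653} - \frac{16695}{31871} = 36840 \left(- \frac{1}{30653}\right) - \frac{2385}{4553} = - \frac{36840}{30653} - \frac{2385}{4553} = - \frac{8304825}{4812521}$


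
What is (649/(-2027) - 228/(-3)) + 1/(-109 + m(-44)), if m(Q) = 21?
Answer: 13497437/178376 ≈ 75.668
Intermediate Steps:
(649/(-2027) - 228/(-3)) + 1/(-109 + m(-44)) = (649/(-2027) - 228/(-3)) + 1/(-109 + 21) = (649*(-1/2027) - 228*(-⅓)) + 1/(-88) = (-649/2027 + 76) - 1/88 = 153403/2027 - 1/88 = 13497437/178376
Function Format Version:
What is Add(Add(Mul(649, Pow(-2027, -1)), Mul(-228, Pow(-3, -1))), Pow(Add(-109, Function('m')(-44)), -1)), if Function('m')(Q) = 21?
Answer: Rational(13497437, 178376) ≈ 75.668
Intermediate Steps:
Add(Add(Mul(649, Pow(-2027, -1)), Mul(-228, Pow(-3, -1))), Pow(Add(-109, Function('m')(-44)), -1)) = Add(Add(Mul(649, Pow(-2027, -1)), Mul(-228, Pow(-3, -1))), Pow(Add(-109, 21), -1)) = Add(Add(Mul(649, Rational(-1, 2027)), Mul(-228, Rational(-1, 3))), Pow(-88, -1)) = Add(Add(Rational(-649, 2027), 76), Rational(-1, 88)) = Add(Rational(153403, 2027), Rational(-1, 88)) = Rational(13497437, 178376)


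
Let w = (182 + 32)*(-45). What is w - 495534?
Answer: -505164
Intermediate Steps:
w = -9630 (w = 214*(-45) = -9630)
w - 495534 = -9630 - 495534 = -505164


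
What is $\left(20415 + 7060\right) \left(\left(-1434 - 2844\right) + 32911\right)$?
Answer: $786691675$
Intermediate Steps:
$\left(20415 + 7060\right) \left(\left(-1434 - 2844\right) + 32911\right) = 27475 \left(\left(-1434 - 2844\right) + 32911\right) = 27475 \left(-4278 + 32911\right) = 27475 \cdot 28633 = 786691675$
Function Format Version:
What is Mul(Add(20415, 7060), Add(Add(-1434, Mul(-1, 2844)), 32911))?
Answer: 786691675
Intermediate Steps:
Mul(Add(20415, 7060), Add(Add(-1434, Mul(-1, 2844)), 32911)) = Mul(27475, Add(Add(-1434, -2844), 32911)) = Mul(27475, Add(-4278, 32911)) = Mul(27475, 28633) = 786691675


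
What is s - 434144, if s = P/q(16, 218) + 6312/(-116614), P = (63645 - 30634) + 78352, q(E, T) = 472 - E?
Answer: -3845508465181/8862664 ≈ -4.3390e+5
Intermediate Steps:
P = 111363 (P = 33011 + 78352 = 111363)
s = 2163934435/8862664 (s = 111363/(472 - 1*16) + 6312/(-116614) = 111363/(472 - 16) + 6312*(-1/116614) = 111363/456 - 3156/58307 = 111363*(1/456) - 3156/58307 = 37121/152 - 3156/58307 = 2163934435/8862664 ≈ 244.16)
s - 434144 = 2163934435/8862664 - 434144 = -3845508465181/8862664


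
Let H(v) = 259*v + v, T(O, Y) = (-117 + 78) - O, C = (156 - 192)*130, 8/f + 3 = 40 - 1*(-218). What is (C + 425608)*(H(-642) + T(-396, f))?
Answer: -70111030464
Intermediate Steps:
f = 8/255 (f = 8/(-3 + (40 - 1*(-218))) = 8/(-3 + (40 + 218)) = 8/(-3 + 258) = 8/255 ≈ 0.031373)
C = -4680 (C = -36*130 = -4680)
T(O, Y) = -39 - O
H(v) = 260*v
(C + 425608)*(H(-642) + T(-396, f)) = (-4680 + 425608)*(260*(-642) + (-39 - 1*(-396))) = 420928*(-166920 + (-39 + 396)) = 420928*(-166920 + 357) = 420928*(-166563) = -70111030464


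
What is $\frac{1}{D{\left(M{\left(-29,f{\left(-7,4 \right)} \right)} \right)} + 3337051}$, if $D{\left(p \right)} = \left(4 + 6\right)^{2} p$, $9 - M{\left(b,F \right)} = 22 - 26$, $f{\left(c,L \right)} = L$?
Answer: $\frac{1}{3338351} \approx 2.9955 \cdot 10^{-7}$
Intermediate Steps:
$M{\left(b,F \right)} = 13$ ($M{\left(b,F \right)} = 9 - \left(22 - 26\right) = 9 - -4 = 9 + 4 = 13$)
$D{\left(p \right)} = 100 p$ ($D{\left(p \right)} = 10^{2} p = 100 p$)
$\frac{1}{D{\left(M{\left(-29,f{\left(-7,4 \right)} \right)} \right)} + 3337051} = \frac{1}{100 \cdot 13 + 3337051} = \frac{1}{1300 + 3337051} = \frac{1}{3338351}$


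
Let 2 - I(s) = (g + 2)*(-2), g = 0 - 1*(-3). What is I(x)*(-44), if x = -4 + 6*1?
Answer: -528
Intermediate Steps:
g = 3 (g = 0 + 3 = 3)
x = 2 (x = -4 + 6 = 2)
I(s) = 12 (I(s) = 2 - (3 + 2)*(-2) = 2 - 5*(-2) = 2 - 1*(-10) = 2 + 10 = 12)
I(x)*(-44) = 12*(-44) = -528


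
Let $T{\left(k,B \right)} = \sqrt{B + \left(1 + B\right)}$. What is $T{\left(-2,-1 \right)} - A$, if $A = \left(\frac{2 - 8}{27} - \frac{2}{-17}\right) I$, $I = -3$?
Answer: $- \frac{16}{51} + i \approx -0.31373 + 1.0 i$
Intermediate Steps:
$T{\left(k,B \right)} = \sqrt{1 + 2 B}$
$A = \frac{16}{51}$ ($A = \left(\frac{2 - 8}{27} - \frac{2}{-17}\right) \left(-3\right) = \left(\left(-6\right) \frac{1}{27} - - \frac{2}{17}\right) \left(-3\right) = \left(- \frac{2}{9} + \frac{2}{17}\right) \left(-3\right) = \left(- \frac{16}{153}\right) \left(-3\right) = \frac{16}{51} \approx 0.31373$)
$T{\left(-2,-1 \right)} - A = \sqrt{1 + 2 \left(-1\right)} - \frac{16}{51} = \sqrt{1 - 2} - \frac{16}{51} = \sqrt{-1} - \frac{16}{51} = i - \frac{16}{51} = - \frac{16}{51} + i$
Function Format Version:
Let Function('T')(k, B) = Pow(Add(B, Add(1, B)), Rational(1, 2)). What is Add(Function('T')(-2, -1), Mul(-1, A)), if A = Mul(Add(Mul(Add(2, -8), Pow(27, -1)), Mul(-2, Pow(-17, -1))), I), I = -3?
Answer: Add(Rational(-16, 51), I) ≈ Add(-0.31373, Mul(1.0000, I))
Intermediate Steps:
Function('T')(k, B) = Pow(Add(1, Mul(2, B)), Rational(1, 2))
A = Rational(16, 51) (A = Mul(Add(Mul(Add(2, -8), Pow(27, -1)), Mul(-2, Pow(-17, -1))), -3) = Mul(Add(Mul(-6, Rational(1, 27)), Mul(-2, Rational(-1, 17))), -3) = Mul(Add(Rational(-2, 9), Rational(2, 17)), -3) = Mul(Rational(-16, 153), -3) = Rational(16, 51) ≈ 0.31373)
Add(Function('T')(-2, -1), Mul(-1, A)) = Add(Pow(Add(1, Mul(2, -1)), Rational(1, 2)), Mul(-1, Rational(16, 51))) = Add(Pow(Add(1, -2), Rational(1, 2)), Rational(-16, 51)) = Add(Pow(-1, Rational(1, 2)), Rational(-16, 51)) = Add(I, Rational(-16, 51)) = Add(Rational(-16, 51), I)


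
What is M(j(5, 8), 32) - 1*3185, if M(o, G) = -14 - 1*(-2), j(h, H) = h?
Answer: -3197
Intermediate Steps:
M(o, G) = -12 (M(o, G) = -14 + 2 = -12)
M(j(5, 8), 32) - 1*3185 = -12 - 1*3185 = -12 - 3185 = -3197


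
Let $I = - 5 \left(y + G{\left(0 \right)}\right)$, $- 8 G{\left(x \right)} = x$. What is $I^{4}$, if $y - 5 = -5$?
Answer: $0$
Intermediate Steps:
$y = 0$ ($y = 5 - 5 = 0$)
$G{\left(x \right)} = - \frac{x}{8}$
$I = 0$ ($I = - 5 \left(0 - 0\right) = - 5 \left(0 + 0\right) = \left(-5\right) 0 = 0$)
$I^{4} = 0^{4} = 0$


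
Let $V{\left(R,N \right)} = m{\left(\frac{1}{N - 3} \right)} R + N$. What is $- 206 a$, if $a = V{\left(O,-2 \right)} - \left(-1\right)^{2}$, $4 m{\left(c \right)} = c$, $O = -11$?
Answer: $\frac{5047}{10} \approx 504.7$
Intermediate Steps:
$m{\left(c \right)} = \frac{c}{4}$
$V{\left(R,N \right)} = N + \frac{R}{4 \left(-3 + N\right)}$ ($V{\left(R,N \right)} = \frac{1}{4 \left(N - 3\right)} R + N = \frac{1}{4 \left(-3 + N\right)} R + N = \frac{R}{4 \left(-3 + N\right)} + N = N + \frac{R}{4 \left(-3 + N\right)}$)
$a = - \frac{49}{20}$ ($a = \frac{\frac{1}{4} \left(-11\right) - 2 \left(-3 - 2\right)}{-3 - 2} - \left(-1\right)^{2} = \frac{- \frac{11}{4} - -10}{-5} - 1 = - \frac{- \frac{11}{4} + 10}{5} - 1 = \left(- \frac{1}{5}\right) \frac{29}{4} - 1 = - \frac{29}{20} - 1 = - \frac{49}{20} \approx -2.45$)
$- 206 a = \left(-206\right) \left(- \frac{49}{20}\right) = \frac{5047}{10}$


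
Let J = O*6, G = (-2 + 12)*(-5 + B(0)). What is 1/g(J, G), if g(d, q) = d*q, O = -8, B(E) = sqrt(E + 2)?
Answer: 1/2208 + sqrt(2)/11040 ≈ 0.00058100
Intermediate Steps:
B(E) = sqrt(2 + E)
G = -50 + 10*sqrt(2) (G = (-2 + 12)*(-5 + sqrt(2 + 0)) = 10*(-5 + sqrt(2)) = -50 + 10*sqrt(2) ≈ -35.858)
J = -48 (J = -8*6 = -48)
1/g(J, G) = 1/(-48*(-50 + 10*sqrt(2))) = 1/(2400 - 480*sqrt(2))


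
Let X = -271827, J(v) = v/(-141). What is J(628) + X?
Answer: -38328235/141 ≈ -2.7183e+5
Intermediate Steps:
J(v) = -v/141 (J(v) = v*(-1/141) = -v/141)
J(628) + X = -1/141*628 - 271827 = -628/141 - 271827 = -38328235/141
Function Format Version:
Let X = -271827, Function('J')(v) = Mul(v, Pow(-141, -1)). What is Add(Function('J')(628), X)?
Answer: Rational(-38328235, 141) ≈ -2.7183e+5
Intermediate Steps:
Function('J')(v) = Mul(Rational(-1, 141), v) (Function('J')(v) = Mul(v, Rational(-1, 141)) = Mul(Rational(-1, 141), v))
Add(Function('J')(628), X) = Add(Mul(Rational(-1, 141), 628), -271827) = Add(Rational(-628, 141), -271827) = Rational(-38328235, 141)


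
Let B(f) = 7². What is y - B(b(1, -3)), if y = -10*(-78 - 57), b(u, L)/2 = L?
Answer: 1301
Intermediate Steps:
b(u, L) = 2*L
B(f) = 49
y = 1350 (y = -10*(-135) = 1350)
y - B(b(1, -3)) = 1350 - 1*49 = 1350 - 49 = 1301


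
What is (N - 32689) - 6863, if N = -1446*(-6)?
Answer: -30876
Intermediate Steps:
N = 8676
(N - 32689) - 6863 = (8676 - 32689) - 6863 = -24013 - 6863 = -30876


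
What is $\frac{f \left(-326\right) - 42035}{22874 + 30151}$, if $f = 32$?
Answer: $- \frac{17489}{17675} \approx -0.98948$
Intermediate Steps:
$\frac{f \left(-326\right) - 42035}{22874 + 30151} = \frac{32 \left(-326\right) - 42035}{22874 + 30151} = \frac{-10432 - 42035}{53025} = \left(-52467\right) \frac{1}{53025} = - \frac{17489}{17675}$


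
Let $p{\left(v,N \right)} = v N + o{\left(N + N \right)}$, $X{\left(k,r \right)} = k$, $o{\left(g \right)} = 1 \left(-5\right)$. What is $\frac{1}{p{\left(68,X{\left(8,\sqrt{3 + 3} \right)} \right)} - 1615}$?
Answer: $- \frac{1}{1076} \approx -0.00092937$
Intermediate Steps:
$o{\left(g \right)} = -5$
$p{\left(v,N \right)} = -5 + N v$ ($p{\left(v,N \right)} = v N - 5 = N v - 5 = -5 + N v$)
$\frac{1}{p{\left(68,X{\left(8,\sqrt{3 + 3} \right)} \right)} - 1615} = \frac{1}{\left(-5 + 8 \cdot 68\right) - 1615} = \frac{1}{\left(-5 + 544\right) - 1615} = \frac{1}{539 - 1615} = \frac{1}{-1076} = - \frac{1}{1076}$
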